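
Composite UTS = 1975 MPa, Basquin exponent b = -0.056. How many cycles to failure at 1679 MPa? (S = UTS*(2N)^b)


N = 0.5 * (S/UTS)^(1/b) = 0.5 * (1679/1975)^(1/-0.056) = 9.0822 cycles

9.0822 cycles


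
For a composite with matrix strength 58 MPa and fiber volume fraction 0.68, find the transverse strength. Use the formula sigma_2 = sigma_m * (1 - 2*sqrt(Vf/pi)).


factor = 1 - 2*sqrt(0.68/pi) = 0.0695
sigma_2 = 58 * 0.0695 = 4.03 MPa

4.03 MPa


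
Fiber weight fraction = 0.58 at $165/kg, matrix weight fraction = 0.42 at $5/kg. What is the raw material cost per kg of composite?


Cost = cost_f*Wf + cost_m*Wm = 165*0.58 + 5*0.42 = $97.8/kg

$97.8/kg


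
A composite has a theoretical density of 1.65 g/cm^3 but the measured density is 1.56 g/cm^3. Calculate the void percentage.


Void% = (rho_theo - rho_actual)/rho_theo * 100 = (1.65 - 1.56)/1.65 * 100 = 5.45%

5.45%


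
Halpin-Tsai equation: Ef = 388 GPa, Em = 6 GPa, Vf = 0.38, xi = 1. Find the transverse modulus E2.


eta = (Ef/Em - 1)/(Ef/Em + xi) = (64.6667 - 1)/(64.6667 + 1) = 0.9695
E2 = Em*(1+xi*eta*Vf)/(1-eta*Vf) = 13.0 GPa

13.0 GPa


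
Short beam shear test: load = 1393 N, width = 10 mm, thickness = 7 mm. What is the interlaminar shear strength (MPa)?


ILSS = 3F/(4bh) = 3*1393/(4*10*7) = 14.93 MPa

14.93 MPa


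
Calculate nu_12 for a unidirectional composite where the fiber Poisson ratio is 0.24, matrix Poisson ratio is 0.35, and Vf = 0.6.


nu_12 = nu_f*Vf + nu_m*(1-Vf) = 0.24*0.6 + 0.35*0.4 = 0.284

0.284


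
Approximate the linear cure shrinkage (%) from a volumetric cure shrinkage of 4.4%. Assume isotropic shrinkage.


Linear shrinkage ≈ vol_shrink/3 = 4.4/3 = 1.467%

1.467%


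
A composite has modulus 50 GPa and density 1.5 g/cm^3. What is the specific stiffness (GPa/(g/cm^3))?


Specific stiffness = E/rho = 50/1.5 = 33.3 GPa/(g/cm^3)

33.3 GPa/(g/cm^3)


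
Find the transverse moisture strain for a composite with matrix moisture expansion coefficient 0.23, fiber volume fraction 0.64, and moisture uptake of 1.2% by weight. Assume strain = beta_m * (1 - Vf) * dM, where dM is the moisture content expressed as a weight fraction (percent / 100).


dM = 1.2/100 = 0.012
strain = beta_m * (1-Vf) * dM = 0.23 * 0.36 * 0.012 = 0.0009936

0.0009936


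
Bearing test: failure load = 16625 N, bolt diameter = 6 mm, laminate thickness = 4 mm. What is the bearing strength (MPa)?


sigma_br = F/(d*h) = 16625/(6*4) = 692.7 MPa

692.7 MPa


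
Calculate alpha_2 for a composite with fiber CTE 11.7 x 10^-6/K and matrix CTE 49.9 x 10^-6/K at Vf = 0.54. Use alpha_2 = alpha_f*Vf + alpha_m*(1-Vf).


alpha_2 = alpha_f*Vf + alpha_m*(1-Vf) = 11.7*0.54 + 49.9*0.46 = 29.3 x 10^-6/K

29.3 x 10^-6/K


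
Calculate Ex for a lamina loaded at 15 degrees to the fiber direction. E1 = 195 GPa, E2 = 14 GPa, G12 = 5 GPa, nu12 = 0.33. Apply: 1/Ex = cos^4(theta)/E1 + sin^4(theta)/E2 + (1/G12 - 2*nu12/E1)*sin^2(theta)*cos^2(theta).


cos^4(15) = 0.870513, sin^4(15) = 0.004487, sin^2(15)*cos^2(15) = 0.0625
1/G12 - 2*nu12/E1 = 1/5 - 2*0.33/195 = 0.196615 GPa^-1
1/Ex = 0.870513/195 + 0.004487/14 + 0.196615*0.0625 = 0.0170732 GPa^-1
Ex = 58.57 GPa

58.57 GPa


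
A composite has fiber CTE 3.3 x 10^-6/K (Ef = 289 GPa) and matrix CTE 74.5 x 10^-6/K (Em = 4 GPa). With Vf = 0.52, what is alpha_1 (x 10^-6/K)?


E1 = Ef*Vf + Em*(1-Vf) = 152.2
alpha_1 = (alpha_f*Ef*Vf + alpha_m*Em*(1-Vf))/E1 = 4.2 x 10^-6/K

4.2 x 10^-6/K


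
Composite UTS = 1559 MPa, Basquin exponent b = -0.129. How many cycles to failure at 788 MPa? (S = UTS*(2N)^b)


N = 0.5 * (S/UTS)^(1/b) = 0.5 * (788/1559)^(1/-0.129) = 99.0886 cycles

99.0886 cycles


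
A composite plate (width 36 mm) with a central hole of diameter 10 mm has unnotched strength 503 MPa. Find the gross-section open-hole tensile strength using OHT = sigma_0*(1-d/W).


OHT = sigma_0*(1-d/W) = 503*(1-10/36) = 363.3 MPa

363.3 MPa


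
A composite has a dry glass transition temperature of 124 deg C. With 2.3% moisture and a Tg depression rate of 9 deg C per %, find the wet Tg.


Tg_wet = Tg_dry - k*moisture = 124 - 9*2.3 = 103.3 deg C

103.3 deg C


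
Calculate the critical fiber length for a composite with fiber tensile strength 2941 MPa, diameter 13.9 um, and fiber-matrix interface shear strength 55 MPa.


Lc = sigma_f * d / (2 * tau_i) = 2941 * 13.9 / (2 * 55) = 371.6 um

371.6 um


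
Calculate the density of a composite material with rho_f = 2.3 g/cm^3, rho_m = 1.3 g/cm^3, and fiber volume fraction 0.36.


rho_c = rho_f*Vf + rho_m*(1-Vf) = 2.3*0.36 + 1.3*0.64 = 1.66 g/cm^3

1.66 g/cm^3


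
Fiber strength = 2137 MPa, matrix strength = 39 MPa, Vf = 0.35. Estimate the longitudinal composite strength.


sigma_1 = sigma_f*Vf + sigma_m*(1-Vf) = 2137*0.35 + 39*0.65 = 773.3 MPa

773.3 MPa


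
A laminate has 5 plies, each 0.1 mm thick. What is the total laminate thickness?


h = n * t_ply = 5 * 0.1 = 0.5 mm

0.5 mm


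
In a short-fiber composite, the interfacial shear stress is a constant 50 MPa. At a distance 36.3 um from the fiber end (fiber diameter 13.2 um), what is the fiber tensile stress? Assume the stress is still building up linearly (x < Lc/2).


Force balance: sigma_f * (pi*d^2/4) = tau * (pi*d) * x  ->  sigma_f = 4 * tau * x / d
sigma_f = 4 * 50 * 36.3 / 13.2 = 550.0 MPa

550.0 MPa


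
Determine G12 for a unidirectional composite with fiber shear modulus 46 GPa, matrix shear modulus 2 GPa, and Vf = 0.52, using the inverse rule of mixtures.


1/G12 = Vf/Gf + (1-Vf)/Gm = 0.52/46 + 0.48/2
G12 = 3.98 GPa

3.98 GPa


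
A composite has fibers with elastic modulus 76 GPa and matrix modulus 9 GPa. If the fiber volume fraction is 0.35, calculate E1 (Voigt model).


E1 = Ef*Vf + Em*(1-Vf) = 76*0.35 + 9*0.65 = 32.45 GPa

32.45 GPa


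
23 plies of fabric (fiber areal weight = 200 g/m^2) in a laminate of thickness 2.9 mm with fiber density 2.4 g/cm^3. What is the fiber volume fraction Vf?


Vf = n * FAW / (rho_f * h * 1000) = 23 * 200 / (2.4 * 2.9 * 1000) = 0.6609

0.6609


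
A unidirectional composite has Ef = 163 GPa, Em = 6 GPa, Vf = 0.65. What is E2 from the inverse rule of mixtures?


1/E2 = Vf/Ef + (1-Vf)/Em = 0.65/163 + 0.35/6
E2 = 16.05 GPa

16.05 GPa


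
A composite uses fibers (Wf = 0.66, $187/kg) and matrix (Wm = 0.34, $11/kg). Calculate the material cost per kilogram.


Cost = cost_f*Wf + cost_m*Wm = 187*0.66 + 11*0.34 = $127.16/kg

$127.16/kg


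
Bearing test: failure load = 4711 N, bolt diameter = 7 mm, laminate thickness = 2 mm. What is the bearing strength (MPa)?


sigma_br = F/(d*h) = 4711/(7*2) = 336.5 MPa

336.5 MPa


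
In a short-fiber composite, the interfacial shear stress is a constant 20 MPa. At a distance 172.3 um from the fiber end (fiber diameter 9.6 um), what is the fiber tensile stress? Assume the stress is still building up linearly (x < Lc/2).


Force balance: sigma_f * (pi*d^2/4) = tau * (pi*d) * x  ->  sigma_f = 4 * tau * x / d
sigma_f = 4 * 20 * 172.3 / 9.6 = 1435.8 MPa

1435.8 MPa


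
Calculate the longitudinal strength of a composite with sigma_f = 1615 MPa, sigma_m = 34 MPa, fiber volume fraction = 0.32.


sigma_1 = sigma_f*Vf + sigma_m*(1-Vf) = 1615*0.32 + 34*0.68 = 539.9 MPa

539.9 MPa


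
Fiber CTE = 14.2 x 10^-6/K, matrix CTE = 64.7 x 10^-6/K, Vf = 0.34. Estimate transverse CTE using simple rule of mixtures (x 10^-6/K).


alpha_2 = alpha_f*Vf + alpha_m*(1-Vf) = 14.2*0.34 + 64.7*0.66 = 47.5 x 10^-6/K

47.5 x 10^-6/K


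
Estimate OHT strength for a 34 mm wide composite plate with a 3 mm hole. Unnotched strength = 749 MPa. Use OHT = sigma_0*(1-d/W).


OHT = sigma_0*(1-d/W) = 749*(1-3/34) = 682.9 MPa

682.9 MPa


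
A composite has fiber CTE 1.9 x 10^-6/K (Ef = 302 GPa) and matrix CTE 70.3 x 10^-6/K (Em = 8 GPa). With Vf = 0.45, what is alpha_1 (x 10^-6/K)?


E1 = Ef*Vf + Em*(1-Vf) = 140.3
alpha_1 = (alpha_f*Ef*Vf + alpha_m*Em*(1-Vf))/E1 = 4.05 x 10^-6/K

4.05 x 10^-6/K


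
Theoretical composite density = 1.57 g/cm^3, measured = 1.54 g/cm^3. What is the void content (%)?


Void% = (rho_theo - rho_actual)/rho_theo * 100 = (1.57 - 1.54)/1.57 * 100 = 1.91%

1.91%


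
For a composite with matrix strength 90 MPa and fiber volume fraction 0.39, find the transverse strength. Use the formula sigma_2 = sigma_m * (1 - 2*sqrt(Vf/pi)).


factor = 1 - 2*sqrt(0.39/pi) = 0.2953
sigma_2 = 90 * 0.2953 = 26.58 MPa

26.58 MPa


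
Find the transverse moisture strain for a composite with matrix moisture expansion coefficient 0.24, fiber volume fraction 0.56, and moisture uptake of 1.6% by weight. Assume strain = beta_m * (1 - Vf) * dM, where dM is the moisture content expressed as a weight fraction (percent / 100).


dM = 1.6/100 = 0.016
strain = beta_m * (1-Vf) * dM = 0.24 * 0.44 * 0.016 = 0.0016896

0.0016896


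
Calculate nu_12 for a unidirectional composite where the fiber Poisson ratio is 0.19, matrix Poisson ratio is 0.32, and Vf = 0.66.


nu_12 = nu_f*Vf + nu_m*(1-Vf) = 0.19*0.66 + 0.32*0.34 = 0.2342

0.2342


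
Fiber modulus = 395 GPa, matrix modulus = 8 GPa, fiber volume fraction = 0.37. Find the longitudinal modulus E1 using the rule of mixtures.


E1 = Ef*Vf + Em*(1-Vf) = 395*0.37 + 8*0.63 = 151.19 GPa

151.19 GPa


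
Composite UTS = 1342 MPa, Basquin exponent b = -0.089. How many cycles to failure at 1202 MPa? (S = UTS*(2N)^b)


N = 0.5 * (S/UTS)^(1/b) = 0.5 * (1202/1342)^(1/-0.089) = 1.7242 cycles

1.7242 cycles


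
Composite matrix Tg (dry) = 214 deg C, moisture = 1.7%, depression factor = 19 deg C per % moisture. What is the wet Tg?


Tg_wet = Tg_dry - k*moisture = 214 - 19*1.7 = 181.7 deg C

181.7 deg C


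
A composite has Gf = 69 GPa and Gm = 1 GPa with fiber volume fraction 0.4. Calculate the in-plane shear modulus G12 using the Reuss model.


1/G12 = Vf/Gf + (1-Vf)/Gm = 0.4/69 + 0.6/1
G12 = 1.65 GPa

1.65 GPa


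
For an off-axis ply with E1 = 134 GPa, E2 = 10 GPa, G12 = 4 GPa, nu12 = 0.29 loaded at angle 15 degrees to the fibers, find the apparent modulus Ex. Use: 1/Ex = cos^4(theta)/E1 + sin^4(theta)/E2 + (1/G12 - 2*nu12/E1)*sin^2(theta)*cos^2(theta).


cos^4(15) = 0.870513, sin^4(15) = 0.004487, sin^2(15)*cos^2(15) = 0.0625
1/G12 - 2*nu12/E1 = 1/4 - 2*0.29/134 = 0.245672 GPa^-1
1/Ex = 0.870513/134 + 0.004487/10 + 0.245672*0.0625 = 0.0222996 GPa^-1
Ex = 44.84 GPa

44.84 GPa


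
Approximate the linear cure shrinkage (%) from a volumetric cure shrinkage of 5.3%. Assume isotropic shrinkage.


Linear shrinkage ≈ vol_shrink/3 = 5.3/3 = 1.767%

1.767%


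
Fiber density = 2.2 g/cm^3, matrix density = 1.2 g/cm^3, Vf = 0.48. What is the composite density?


rho_c = rho_f*Vf + rho_m*(1-Vf) = 2.2*0.48 + 1.2*0.52 = 1.68 g/cm^3

1.68 g/cm^3


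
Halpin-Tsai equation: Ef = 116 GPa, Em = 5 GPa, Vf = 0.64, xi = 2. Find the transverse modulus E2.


eta = (Ef/Em - 1)/(Ef/Em + xi) = (23.2 - 1)/(23.2 + 2) = 0.881
E2 = Em*(1+xi*eta*Vf)/(1-eta*Vf) = 24.39 GPa

24.39 GPa


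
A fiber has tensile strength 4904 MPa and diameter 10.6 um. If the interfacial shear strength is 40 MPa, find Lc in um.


Lc = sigma_f * d / (2 * tau_i) = 4904 * 10.6 / (2 * 40) = 649.8 um

649.8 um


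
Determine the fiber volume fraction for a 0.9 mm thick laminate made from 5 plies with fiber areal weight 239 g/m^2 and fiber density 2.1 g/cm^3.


Vf = n * FAW / (rho_f * h * 1000) = 5 * 239 / (2.1 * 0.9 * 1000) = 0.6323

0.6323


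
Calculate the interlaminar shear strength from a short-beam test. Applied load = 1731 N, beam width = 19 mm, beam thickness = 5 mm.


ILSS = 3F/(4bh) = 3*1731/(4*19*5) = 13.67 MPa

13.67 MPa


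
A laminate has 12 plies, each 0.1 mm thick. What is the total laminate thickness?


h = n * t_ply = 12 * 0.1 = 1.2 mm

1.2 mm


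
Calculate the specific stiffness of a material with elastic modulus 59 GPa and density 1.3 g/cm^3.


Specific stiffness = E/rho = 59/1.3 = 45.4 GPa/(g/cm^3)

45.4 GPa/(g/cm^3)


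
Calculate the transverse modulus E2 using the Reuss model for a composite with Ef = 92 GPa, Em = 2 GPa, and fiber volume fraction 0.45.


1/E2 = Vf/Ef + (1-Vf)/Em = 0.45/92 + 0.55/2
E2 = 3.57 GPa

3.57 GPa


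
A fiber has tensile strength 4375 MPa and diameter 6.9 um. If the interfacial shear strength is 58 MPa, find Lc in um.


Lc = sigma_f * d / (2 * tau_i) = 4375 * 6.9 / (2 * 58) = 260.2 um

260.2 um


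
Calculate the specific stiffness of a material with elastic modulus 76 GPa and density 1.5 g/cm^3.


Specific stiffness = E/rho = 76/1.5 = 50.7 GPa/(g/cm^3)

50.7 GPa/(g/cm^3)


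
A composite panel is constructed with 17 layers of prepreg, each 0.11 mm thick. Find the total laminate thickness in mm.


h = n * t_ply = 17 * 0.11 = 1.87 mm

1.87 mm


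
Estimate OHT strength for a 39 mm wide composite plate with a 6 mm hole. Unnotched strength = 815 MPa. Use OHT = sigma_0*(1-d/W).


OHT = sigma_0*(1-d/W) = 815*(1-6/39) = 689.6 MPa

689.6 MPa


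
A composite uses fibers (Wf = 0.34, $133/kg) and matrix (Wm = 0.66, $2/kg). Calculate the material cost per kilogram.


Cost = cost_f*Wf + cost_m*Wm = 133*0.34 + 2*0.66 = $46.54/kg

$46.54/kg


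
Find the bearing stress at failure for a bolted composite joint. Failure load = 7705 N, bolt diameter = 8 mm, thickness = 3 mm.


sigma_br = F/(d*h) = 7705/(8*3) = 321.0 MPa

321.0 MPa


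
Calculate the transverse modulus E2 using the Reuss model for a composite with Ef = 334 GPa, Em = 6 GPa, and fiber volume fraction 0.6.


1/E2 = Vf/Ef + (1-Vf)/Em = 0.6/334 + 0.4/6
E2 = 14.61 GPa

14.61 GPa


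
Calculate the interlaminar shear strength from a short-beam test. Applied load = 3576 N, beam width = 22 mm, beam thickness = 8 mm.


ILSS = 3F/(4bh) = 3*3576/(4*22*8) = 15.24 MPa

15.24 MPa


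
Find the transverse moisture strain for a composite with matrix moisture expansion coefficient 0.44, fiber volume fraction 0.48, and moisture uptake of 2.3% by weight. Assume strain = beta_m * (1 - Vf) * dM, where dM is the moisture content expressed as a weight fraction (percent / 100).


dM = 2.3/100 = 0.023
strain = beta_m * (1-Vf) * dM = 0.44 * 0.52 * 0.023 = 0.0052624

0.0052624


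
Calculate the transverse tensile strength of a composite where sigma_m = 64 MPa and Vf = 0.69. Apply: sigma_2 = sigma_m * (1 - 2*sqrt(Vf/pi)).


factor = 1 - 2*sqrt(0.69/pi) = 0.0627
sigma_2 = 64 * 0.0627 = 4.01 MPa

4.01 MPa


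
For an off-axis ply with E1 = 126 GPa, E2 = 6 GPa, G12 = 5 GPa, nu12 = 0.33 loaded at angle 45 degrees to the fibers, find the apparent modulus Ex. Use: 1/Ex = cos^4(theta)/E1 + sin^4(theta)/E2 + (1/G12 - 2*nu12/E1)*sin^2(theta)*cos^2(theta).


cos^4(45) = 0.25, sin^4(45) = 0.25, sin^2(45)*cos^2(45) = 0.25
1/G12 - 2*nu12/E1 = 1/5 - 2*0.33/126 = 0.194762 GPa^-1
1/Ex = 0.25/126 + 0.25/6 + 0.194762*0.25 = 0.0923413 GPa^-1
Ex = 10.83 GPa

10.83 GPa


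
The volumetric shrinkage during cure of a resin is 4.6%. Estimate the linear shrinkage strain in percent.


Linear shrinkage ≈ vol_shrink/3 = 4.6/3 = 1.533%

1.533%


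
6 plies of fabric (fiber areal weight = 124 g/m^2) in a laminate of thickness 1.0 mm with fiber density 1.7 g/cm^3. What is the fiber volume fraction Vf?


Vf = n * FAW / (rho_f * h * 1000) = 6 * 124 / (1.7 * 1.0 * 1000) = 0.4376

0.4376


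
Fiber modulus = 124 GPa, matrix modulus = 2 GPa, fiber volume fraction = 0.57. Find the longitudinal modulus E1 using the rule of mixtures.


E1 = Ef*Vf + Em*(1-Vf) = 124*0.57 + 2*0.43 = 71.54 GPa

71.54 GPa


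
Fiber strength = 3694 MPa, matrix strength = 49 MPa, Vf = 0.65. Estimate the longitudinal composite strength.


sigma_1 = sigma_f*Vf + sigma_m*(1-Vf) = 3694*0.65 + 49*0.35 = 2418.3 MPa

2418.3 MPa


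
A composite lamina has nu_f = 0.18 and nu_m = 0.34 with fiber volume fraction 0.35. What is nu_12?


nu_12 = nu_f*Vf + nu_m*(1-Vf) = 0.18*0.35 + 0.34*0.65 = 0.284

0.284


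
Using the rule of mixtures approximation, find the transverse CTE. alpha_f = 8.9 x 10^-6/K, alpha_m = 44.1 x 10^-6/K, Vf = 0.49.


alpha_2 = alpha_f*Vf + alpha_m*(1-Vf) = 8.9*0.49 + 44.1*0.51 = 26.9 x 10^-6/K

26.9 x 10^-6/K


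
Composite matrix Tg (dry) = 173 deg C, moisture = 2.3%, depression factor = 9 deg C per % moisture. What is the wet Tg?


Tg_wet = Tg_dry - k*moisture = 173 - 9*2.3 = 152.3 deg C

152.3 deg C


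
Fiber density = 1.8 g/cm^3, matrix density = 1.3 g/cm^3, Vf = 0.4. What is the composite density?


rho_c = rho_f*Vf + rho_m*(1-Vf) = 1.8*0.4 + 1.3*0.6 = 1.5 g/cm^3

1.5 g/cm^3


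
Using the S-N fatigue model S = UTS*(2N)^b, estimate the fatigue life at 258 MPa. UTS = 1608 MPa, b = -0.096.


N = 0.5 * (S/UTS)^(1/b) = 0.5 * (258/1608)^(1/-0.096) = 9.4786e+07 cycles

9.4786e+07 cycles


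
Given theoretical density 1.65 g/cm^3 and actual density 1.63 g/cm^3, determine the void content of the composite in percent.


Void% = (rho_theo - rho_actual)/rho_theo * 100 = (1.65 - 1.63)/1.65 * 100 = 1.21%

1.21%


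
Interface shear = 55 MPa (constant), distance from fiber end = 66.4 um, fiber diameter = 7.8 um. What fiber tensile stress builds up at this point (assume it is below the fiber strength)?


Force balance: sigma_f * (pi*d^2/4) = tau * (pi*d) * x  ->  sigma_f = 4 * tau * x / d
sigma_f = 4 * 55 * 66.4 / 7.8 = 1872.8 MPa

1872.8 MPa


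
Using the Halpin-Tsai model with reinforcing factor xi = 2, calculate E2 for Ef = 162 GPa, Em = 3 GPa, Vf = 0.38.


eta = (Ef/Em - 1)/(Ef/Em + xi) = (54.0 - 1)/(54.0 + 2) = 0.9464
E2 = Em*(1+xi*eta*Vf)/(1-eta*Vf) = 8.05 GPa

8.05 GPa


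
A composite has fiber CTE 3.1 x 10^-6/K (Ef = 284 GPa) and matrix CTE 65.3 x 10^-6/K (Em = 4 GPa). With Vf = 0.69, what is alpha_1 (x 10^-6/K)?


E1 = Ef*Vf + Em*(1-Vf) = 197.2
alpha_1 = (alpha_f*Ef*Vf + alpha_m*Em*(1-Vf))/E1 = 3.49 x 10^-6/K

3.49 x 10^-6/K


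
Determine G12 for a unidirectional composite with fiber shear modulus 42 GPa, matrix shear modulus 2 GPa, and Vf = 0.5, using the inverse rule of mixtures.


1/G12 = Vf/Gf + (1-Vf)/Gm = 0.5/42 + 0.5/2
G12 = 3.82 GPa

3.82 GPa


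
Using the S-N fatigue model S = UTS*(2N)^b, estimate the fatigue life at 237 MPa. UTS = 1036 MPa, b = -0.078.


N = 0.5 * (S/UTS)^(1/b) = 0.5 * (237/1036)^(1/-0.078) = 8.1646e+07 cycles

8.1646e+07 cycles


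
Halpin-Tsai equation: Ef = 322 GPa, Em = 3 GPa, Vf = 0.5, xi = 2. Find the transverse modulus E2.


eta = (Ef/Em - 1)/(Ef/Em + xi) = (107.3333 - 1)/(107.3333 + 2) = 0.9726
E2 = Em*(1+xi*eta*Vf)/(1-eta*Vf) = 11.52 GPa

11.52 GPa


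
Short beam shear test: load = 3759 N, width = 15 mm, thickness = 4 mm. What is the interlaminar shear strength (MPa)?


ILSS = 3F/(4bh) = 3*3759/(4*15*4) = 46.99 MPa

46.99 MPa


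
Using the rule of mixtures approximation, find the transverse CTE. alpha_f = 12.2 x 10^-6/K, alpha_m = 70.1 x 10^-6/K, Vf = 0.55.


alpha_2 = alpha_f*Vf + alpha_m*(1-Vf) = 12.2*0.55 + 70.1*0.45 = 38.3 x 10^-6/K

38.3 x 10^-6/K


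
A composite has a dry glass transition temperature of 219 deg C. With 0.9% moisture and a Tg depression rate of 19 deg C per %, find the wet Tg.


Tg_wet = Tg_dry - k*moisture = 219 - 19*0.9 = 201.9 deg C

201.9 deg C


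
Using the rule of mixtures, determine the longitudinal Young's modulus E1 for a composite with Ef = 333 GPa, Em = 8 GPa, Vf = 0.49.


E1 = Ef*Vf + Em*(1-Vf) = 333*0.49 + 8*0.51 = 167.25 GPa

167.25 GPa


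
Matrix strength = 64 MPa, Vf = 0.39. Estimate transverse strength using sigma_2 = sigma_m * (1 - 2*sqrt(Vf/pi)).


factor = 1 - 2*sqrt(0.39/pi) = 0.2953
sigma_2 = 64 * 0.2953 = 18.9 MPa

18.9 MPa


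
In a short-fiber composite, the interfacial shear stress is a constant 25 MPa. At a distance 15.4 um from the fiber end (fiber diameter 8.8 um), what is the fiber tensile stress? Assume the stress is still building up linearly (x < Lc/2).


Force balance: sigma_f * (pi*d^2/4) = tau * (pi*d) * x  ->  sigma_f = 4 * tau * x / d
sigma_f = 4 * 25 * 15.4 / 8.8 = 175.0 MPa

175.0 MPa


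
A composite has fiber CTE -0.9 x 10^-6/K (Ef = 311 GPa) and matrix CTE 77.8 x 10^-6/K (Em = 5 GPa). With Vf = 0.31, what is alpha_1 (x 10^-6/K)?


E1 = Ef*Vf + Em*(1-Vf) = 99.86
alpha_1 = (alpha_f*Ef*Vf + alpha_m*Em*(1-Vf))/E1 = 1.82 x 10^-6/K

1.82 x 10^-6/K


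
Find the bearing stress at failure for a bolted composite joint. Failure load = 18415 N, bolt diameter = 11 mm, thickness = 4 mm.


sigma_br = F/(d*h) = 18415/(11*4) = 418.5 MPa

418.5 MPa


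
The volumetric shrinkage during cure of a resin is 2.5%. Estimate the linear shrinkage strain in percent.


Linear shrinkage ≈ vol_shrink/3 = 2.5/3 = 0.833%

0.833%


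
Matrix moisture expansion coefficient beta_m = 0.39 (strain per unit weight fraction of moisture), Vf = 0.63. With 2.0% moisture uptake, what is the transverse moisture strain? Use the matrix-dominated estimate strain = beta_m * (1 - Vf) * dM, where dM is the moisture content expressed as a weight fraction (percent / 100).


dM = 2.0/100 = 0.02
strain = beta_m * (1-Vf) * dM = 0.39 * 0.37 * 0.02 = 0.002886

0.002886


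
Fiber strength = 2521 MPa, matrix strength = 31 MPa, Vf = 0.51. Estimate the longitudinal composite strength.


sigma_1 = sigma_f*Vf + sigma_m*(1-Vf) = 2521*0.51 + 31*0.49 = 1300.9 MPa

1300.9 MPa


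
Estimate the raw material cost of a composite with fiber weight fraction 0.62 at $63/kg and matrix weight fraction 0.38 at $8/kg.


Cost = cost_f*Wf + cost_m*Wm = 63*0.62 + 8*0.38 = $42.1/kg

$42.1/kg


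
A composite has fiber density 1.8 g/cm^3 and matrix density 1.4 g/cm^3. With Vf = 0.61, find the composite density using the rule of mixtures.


rho_c = rho_f*Vf + rho_m*(1-Vf) = 1.8*0.61 + 1.4*0.39 = 1.644 g/cm^3

1.644 g/cm^3


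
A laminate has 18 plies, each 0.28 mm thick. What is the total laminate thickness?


h = n * t_ply = 18 * 0.28 = 5.04 mm

5.04 mm


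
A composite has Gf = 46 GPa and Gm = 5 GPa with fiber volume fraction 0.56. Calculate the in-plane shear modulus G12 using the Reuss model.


1/G12 = Vf/Gf + (1-Vf)/Gm = 0.56/46 + 0.44/5
G12 = 9.98 GPa

9.98 GPa


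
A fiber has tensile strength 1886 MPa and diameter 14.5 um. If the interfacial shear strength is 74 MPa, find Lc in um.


Lc = sigma_f * d / (2 * tau_i) = 1886 * 14.5 / (2 * 74) = 184.8 um

184.8 um


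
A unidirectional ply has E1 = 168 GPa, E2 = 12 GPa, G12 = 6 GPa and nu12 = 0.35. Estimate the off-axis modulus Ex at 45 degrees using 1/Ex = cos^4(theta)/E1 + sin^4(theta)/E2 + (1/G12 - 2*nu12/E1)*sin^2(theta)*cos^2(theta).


cos^4(45) = 0.25, sin^4(45) = 0.25, sin^2(45)*cos^2(45) = 0.25
1/G12 - 2*nu12/E1 = 1/6 - 2*0.35/168 = 0.1625 GPa^-1
1/Ex = 0.25/168 + 0.25/12 + 0.1625*0.25 = 0.0629464 GPa^-1
Ex = 15.89 GPa

15.89 GPa


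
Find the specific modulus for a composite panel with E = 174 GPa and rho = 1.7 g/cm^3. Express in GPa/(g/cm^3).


Specific stiffness = E/rho = 174/1.7 = 102.4 GPa/(g/cm^3)

102.4 GPa/(g/cm^3)


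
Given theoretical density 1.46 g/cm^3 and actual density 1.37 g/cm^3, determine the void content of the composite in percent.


Void% = (rho_theo - rho_actual)/rho_theo * 100 = (1.46 - 1.37)/1.46 * 100 = 6.16%

6.16%


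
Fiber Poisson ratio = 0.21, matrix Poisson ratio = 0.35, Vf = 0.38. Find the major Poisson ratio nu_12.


nu_12 = nu_f*Vf + nu_m*(1-Vf) = 0.21*0.38 + 0.35*0.62 = 0.2968

0.2968


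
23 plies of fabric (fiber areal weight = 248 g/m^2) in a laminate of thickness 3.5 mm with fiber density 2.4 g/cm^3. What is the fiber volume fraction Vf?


Vf = n * FAW / (rho_f * h * 1000) = 23 * 248 / (2.4 * 3.5 * 1000) = 0.679

0.679


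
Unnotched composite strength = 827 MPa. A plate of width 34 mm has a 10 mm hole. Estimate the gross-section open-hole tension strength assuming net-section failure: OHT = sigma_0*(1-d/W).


OHT = sigma_0*(1-d/W) = 827*(1-10/34) = 583.8 MPa

583.8 MPa


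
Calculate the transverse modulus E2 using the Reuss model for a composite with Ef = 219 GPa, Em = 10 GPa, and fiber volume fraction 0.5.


1/E2 = Vf/Ef + (1-Vf)/Em = 0.5/219 + 0.5/10
E2 = 19.13 GPa

19.13 GPa


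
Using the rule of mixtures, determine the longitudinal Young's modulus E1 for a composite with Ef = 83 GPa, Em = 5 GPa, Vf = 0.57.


E1 = Ef*Vf + Em*(1-Vf) = 83*0.57 + 5*0.43 = 49.46 GPa

49.46 GPa


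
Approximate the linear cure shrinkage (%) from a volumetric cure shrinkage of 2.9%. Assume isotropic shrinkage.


Linear shrinkage ≈ vol_shrink/3 = 2.9/3 = 0.967%

0.967%


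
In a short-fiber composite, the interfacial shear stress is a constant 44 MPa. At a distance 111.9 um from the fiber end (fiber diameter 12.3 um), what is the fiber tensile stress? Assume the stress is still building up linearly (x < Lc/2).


Force balance: sigma_f * (pi*d^2/4) = tau * (pi*d) * x  ->  sigma_f = 4 * tau * x / d
sigma_f = 4 * 44 * 111.9 / 12.3 = 1601.2 MPa

1601.2 MPa


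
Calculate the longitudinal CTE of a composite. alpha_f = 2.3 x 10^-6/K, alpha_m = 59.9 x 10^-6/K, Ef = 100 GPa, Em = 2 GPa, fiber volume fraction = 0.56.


E1 = Ef*Vf + Em*(1-Vf) = 56.88
alpha_1 = (alpha_f*Ef*Vf + alpha_m*Em*(1-Vf))/E1 = 3.19 x 10^-6/K

3.19 x 10^-6/K


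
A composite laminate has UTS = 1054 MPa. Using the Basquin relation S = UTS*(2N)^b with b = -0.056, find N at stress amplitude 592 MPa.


N = 0.5 * (S/UTS)^(1/b) = 0.5 * (592/1054)^(1/-0.056) = 14877.2227 cycles

14877.2227 cycles


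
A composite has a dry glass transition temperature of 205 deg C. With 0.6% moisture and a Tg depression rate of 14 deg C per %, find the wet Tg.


Tg_wet = Tg_dry - k*moisture = 205 - 14*0.6 = 196.6 deg C

196.6 deg C


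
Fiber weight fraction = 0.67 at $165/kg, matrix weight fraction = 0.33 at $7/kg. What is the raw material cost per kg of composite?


Cost = cost_f*Wf + cost_m*Wm = 165*0.67 + 7*0.33 = $112.86/kg

$112.86/kg


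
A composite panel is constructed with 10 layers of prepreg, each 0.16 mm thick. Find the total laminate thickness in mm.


h = n * t_ply = 10 * 0.16 = 1.6 mm

1.6 mm


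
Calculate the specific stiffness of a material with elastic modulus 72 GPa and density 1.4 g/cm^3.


Specific stiffness = E/rho = 72/1.4 = 51.4 GPa/(g/cm^3)

51.4 GPa/(g/cm^3)


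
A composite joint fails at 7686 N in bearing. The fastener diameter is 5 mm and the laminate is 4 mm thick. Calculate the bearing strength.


sigma_br = F/(d*h) = 7686/(5*4) = 384.3 MPa

384.3 MPa


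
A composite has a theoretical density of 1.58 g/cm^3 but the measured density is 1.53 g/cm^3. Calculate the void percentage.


Void% = (rho_theo - rho_actual)/rho_theo * 100 = (1.58 - 1.53)/1.58 * 100 = 3.16%

3.16%


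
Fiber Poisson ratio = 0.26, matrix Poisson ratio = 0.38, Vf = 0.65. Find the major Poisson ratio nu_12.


nu_12 = nu_f*Vf + nu_m*(1-Vf) = 0.26*0.65 + 0.38*0.35 = 0.302

0.302


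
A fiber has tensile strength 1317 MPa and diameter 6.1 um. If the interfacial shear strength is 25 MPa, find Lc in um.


Lc = sigma_f * d / (2 * tau_i) = 1317 * 6.1 / (2 * 25) = 160.7 um

160.7 um


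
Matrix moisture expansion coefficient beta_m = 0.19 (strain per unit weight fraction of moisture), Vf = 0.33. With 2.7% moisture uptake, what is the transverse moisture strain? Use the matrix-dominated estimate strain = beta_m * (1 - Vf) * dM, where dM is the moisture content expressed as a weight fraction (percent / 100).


dM = 2.7/100 = 0.027
strain = beta_m * (1-Vf) * dM = 0.19 * 0.67 * 0.027 = 0.0034371

0.0034371


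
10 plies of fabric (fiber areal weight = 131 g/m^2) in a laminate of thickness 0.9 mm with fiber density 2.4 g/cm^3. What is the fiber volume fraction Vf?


Vf = n * FAW / (rho_f * h * 1000) = 10 * 131 / (2.4 * 0.9 * 1000) = 0.6065

0.6065


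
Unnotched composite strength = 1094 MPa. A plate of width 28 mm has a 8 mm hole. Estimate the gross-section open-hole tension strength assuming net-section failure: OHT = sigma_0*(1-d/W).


OHT = sigma_0*(1-d/W) = 1094*(1-8/28) = 781.4 MPa

781.4 MPa


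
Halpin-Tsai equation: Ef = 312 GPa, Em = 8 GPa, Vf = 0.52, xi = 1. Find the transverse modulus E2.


eta = (Ef/Em - 1)/(Ef/Em + xi) = (39.0 - 1)/(39.0 + 1) = 0.95
E2 = Em*(1+xi*eta*Vf)/(1-eta*Vf) = 23.62 GPa

23.62 GPa


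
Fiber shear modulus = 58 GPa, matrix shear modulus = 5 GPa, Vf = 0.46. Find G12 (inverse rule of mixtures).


1/G12 = Vf/Gf + (1-Vf)/Gm = 0.46/58 + 0.54/5
G12 = 8.63 GPa

8.63 GPa


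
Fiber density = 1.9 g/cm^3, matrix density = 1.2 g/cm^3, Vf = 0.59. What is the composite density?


rho_c = rho_f*Vf + rho_m*(1-Vf) = 1.9*0.59 + 1.2*0.41 = 1.613 g/cm^3

1.613 g/cm^3


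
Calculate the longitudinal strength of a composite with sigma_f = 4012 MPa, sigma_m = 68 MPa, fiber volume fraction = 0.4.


sigma_1 = sigma_f*Vf + sigma_m*(1-Vf) = 4012*0.4 + 68*0.6 = 1645.6 MPa

1645.6 MPa


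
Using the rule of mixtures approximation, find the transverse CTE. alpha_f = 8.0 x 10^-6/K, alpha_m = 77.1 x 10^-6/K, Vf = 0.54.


alpha_2 = alpha_f*Vf + alpha_m*(1-Vf) = 8.0*0.54 + 77.1*0.46 = 39.8 x 10^-6/K

39.8 x 10^-6/K


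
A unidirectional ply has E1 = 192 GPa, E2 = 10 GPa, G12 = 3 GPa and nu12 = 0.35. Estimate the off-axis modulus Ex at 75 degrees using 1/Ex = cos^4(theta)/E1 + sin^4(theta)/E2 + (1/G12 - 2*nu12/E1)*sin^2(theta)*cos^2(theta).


cos^4(75) = 0.004487, sin^4(75) = 0.870513, sin^2(75)*cos^2(75) = 0.0625
1/G12 - 2*nu12/E1 = 1/3 - 2*0.35/192 = 0.329688 GPa^-1
1/Ex = 0.004487/192 + 0.870513/10 + 0.329688*0.0625 = 0.1076801 GPa^-1
Ex = 9.29 GPa

9.29 GPa


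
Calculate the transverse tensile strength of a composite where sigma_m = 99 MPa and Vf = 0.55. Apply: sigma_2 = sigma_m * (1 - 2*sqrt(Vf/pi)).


factor = 1 - 2*sqrt(0.55/pi) = 0.1632
sigma_2 = 99 * 0.1632 = 16.15 MPa

16.15 MPa


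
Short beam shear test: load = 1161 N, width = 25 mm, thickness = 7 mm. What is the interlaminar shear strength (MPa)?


ILSS = 3F/(4bh) = 3*1161/(4*25*7) = 4.98 MPa

4.98 MPa


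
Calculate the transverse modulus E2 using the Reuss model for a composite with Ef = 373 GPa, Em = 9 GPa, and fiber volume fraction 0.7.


1/E2 = Vf/Ef + (1-Vf)/Em = 0.7/373 + 0.3/9
E2 = 28.4 GPa

28.4 GPa


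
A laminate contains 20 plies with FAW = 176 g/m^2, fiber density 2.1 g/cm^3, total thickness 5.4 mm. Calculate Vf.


Vf = n * FAW / (rho_f * h * 1000) = 20 * 176 / (2.1 * 5.4 * 1000) = 0.3104

0.3104


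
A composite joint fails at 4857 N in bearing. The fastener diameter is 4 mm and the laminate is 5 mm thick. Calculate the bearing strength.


sigma_br = F/(d*h) = 4857/(4*5) = 242.9 MPa

242.9 MPa


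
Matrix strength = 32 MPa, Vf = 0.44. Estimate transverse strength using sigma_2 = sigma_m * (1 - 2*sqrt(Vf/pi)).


factor = 1 - 2*sqrt(0.44/pi) = 0.2515
sigma_2 = 32 * 0.2515 = 8.05 MPa

8.05 MPa


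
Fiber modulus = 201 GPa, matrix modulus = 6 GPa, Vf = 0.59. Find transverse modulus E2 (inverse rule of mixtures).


1/E2 = Vf/Ef + (1-Vf)/Em = 0.59/201 + 0.41/6
E2 = 14.03 GPa

14.03 GPa


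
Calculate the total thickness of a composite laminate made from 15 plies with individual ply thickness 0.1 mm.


h = n * t_ply = 15 * 0.1 = 1.5 mm

1.5 mm


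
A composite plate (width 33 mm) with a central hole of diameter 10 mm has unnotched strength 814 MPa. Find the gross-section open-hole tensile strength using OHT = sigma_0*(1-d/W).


OHT = sigma_0*(1-d/W) = 814*(1-10/33) = 567.3 MPa

567.3 MPa


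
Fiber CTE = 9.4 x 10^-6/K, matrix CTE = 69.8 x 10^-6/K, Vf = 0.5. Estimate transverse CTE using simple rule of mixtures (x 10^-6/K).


alpha_2 = alpha_f*Vf + alpha_m*(1-Vf) = 9.4*0.5 + 69.8*0.5 = 39.6 x 10^-6/K

39.6 x 10^-6/K


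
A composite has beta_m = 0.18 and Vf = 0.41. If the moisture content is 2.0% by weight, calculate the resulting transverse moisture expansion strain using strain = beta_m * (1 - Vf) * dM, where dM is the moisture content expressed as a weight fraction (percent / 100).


dM = 2.0/100 = 0.02
strain = beta_m * (1-Vf) * dM = 0.18 * 0.59 * 0.02 = 0.002124

0.002124


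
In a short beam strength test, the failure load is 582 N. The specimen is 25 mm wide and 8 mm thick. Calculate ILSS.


ILSS = 3F/(4bh) = 3*582/(4*25*8) = 2.18 MPa

2.18 MPa


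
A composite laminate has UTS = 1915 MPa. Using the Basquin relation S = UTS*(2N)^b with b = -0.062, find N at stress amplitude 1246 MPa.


N = 0.5 * (S/UTS)^(1/b) = 0.5 * (1246/1915)^(1/-0.062) = 512.2309 cycles

512.2309 cycles


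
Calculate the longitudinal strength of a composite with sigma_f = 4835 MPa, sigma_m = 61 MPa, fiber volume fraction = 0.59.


sigma_1 = sigma_f*Vf + sigma_m*(1-Vf) = 4835*0.59 + 61*0.41 = 2877.7 MPa

2877.7 MPa


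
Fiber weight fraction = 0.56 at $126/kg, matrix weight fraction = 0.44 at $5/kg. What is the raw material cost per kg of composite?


Cost = cost_f*Wf + cost_m*Wm = 126*0.56 + 5*0.44 = $72.76/kg

$72.76/kg


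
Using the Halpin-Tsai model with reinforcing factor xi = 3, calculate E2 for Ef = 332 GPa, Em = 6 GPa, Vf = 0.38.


eta = (Ef/Em - 1)/(Ef/Em + xi) = (55.3333 - 1)/(55.3333 + 3) = 0.9314
E2 = Em*(1+xi*eta*Vf)/(1-eta*Vf) = 19.15 GPa

19.15 GPa


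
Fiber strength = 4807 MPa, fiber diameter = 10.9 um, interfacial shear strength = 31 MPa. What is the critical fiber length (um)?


Lc = sigma_f * d / (2 * tau_i) = 4807 * 10.9 / (2 * 31) = 845.1 um

845.1 um


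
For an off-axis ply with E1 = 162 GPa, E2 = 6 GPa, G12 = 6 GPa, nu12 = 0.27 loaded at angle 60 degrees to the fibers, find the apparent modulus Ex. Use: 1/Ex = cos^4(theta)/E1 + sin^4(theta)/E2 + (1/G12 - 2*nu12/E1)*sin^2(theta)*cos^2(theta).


cos^4(60) = 0.0625, sin^4(60) = 0.5625, sin^2(60)*cos^2(60) = 0.1875
1/G12 - 2*nu12/E1 = 1/6 - 2*0.27/162 = 0.163333 GPa^-1
1/Ex = 0.0625/162 + 0.5625/6 + 0.163333*0.1875 = 0.1247608 GPa^-1
Ex = 8.02 GPa

8.02 GPa


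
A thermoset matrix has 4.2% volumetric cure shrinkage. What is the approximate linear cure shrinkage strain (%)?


Linear shrinkage ≈ vol_shrink/3 = 4.2/3 = 1.4%

1.4%


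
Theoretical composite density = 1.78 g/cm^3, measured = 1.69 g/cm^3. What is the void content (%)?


Void% = (rho_theo - rho_actual)/rho_theo * 100 = (1.78 - 1.69)/1.78 * 100 = 5.06%

5.06%


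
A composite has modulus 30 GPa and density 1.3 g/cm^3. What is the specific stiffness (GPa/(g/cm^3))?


Specific stiffness = E/rho = 30/1.3 = 23.1 GPa/(g/cm^3)

23.1 GPa/(g/cm^3)


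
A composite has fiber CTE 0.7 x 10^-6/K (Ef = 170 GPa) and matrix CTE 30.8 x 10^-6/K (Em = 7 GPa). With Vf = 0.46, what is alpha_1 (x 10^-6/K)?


E1 = Ef*Vf + Em*(1-Vf) = 81.98
alpha_1 = (alpha_f*Ef*Vf + alpha_m*Em*(1-Vf))/E1 = 2.09 x 10^-6/K

2.09 x 10^-6/K


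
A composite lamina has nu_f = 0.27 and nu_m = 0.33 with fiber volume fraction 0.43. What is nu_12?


nu_12 = nu_f*Vf + nu_m*(1-Vf) = 0.27*0.43 + 0.33*0.57 = 0.3042

0.3042


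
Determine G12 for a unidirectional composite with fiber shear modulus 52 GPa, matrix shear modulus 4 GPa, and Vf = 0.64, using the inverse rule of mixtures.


1/G12 = Vf/Gf + (1-Vf)/Gm = 0.64/52 + 0.36/4
G12 = 9.77 GPa

9.77 GPa


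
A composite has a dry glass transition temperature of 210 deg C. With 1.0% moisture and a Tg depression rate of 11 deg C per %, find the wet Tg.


Tg_wet = Tg_dry - k*moisture = 210 - 11*1.0 = 199.0 deg C

199.0 deg C


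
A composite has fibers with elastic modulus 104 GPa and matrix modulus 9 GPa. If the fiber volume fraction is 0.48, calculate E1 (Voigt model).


E1 = Ef*Vf + Em*(1-Vf) = 104*0.48 + 9*0.52 = 54.6 GPa

54.6 GPa


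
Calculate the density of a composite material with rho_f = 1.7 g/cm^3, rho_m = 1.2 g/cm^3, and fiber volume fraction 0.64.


rho_c = rho_f*Vf + rho_m*(1-Vf) = 1.7*0.64 + 1.2*0.36 = 1.52 g/cm^3

1.52 g/cm^3


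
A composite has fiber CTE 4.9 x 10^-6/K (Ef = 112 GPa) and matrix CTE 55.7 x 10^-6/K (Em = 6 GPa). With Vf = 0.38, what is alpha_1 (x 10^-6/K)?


E1 = Ef*Vf + Em*(1-Vf) = 46.28
alpha_1 = (alpha_f*Ef*Vf + alpha_m*Em*(1-Vf))/E1 = 8.98 x 10^-6/K

8.98 x 10^-6/K


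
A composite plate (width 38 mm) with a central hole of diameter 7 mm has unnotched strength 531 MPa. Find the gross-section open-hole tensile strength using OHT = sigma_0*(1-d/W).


OHT = sigma_0*(1-d/W) = 531*(1-7/38) = 433.2 MPa

433.2 MPa


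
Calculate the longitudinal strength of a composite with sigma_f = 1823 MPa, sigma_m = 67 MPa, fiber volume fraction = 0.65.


sigma_1 = sigma_f*Vf + sigma_m*(1-Vf) = 1823*0.65 + 67*0.35 = 1208.4 MPa

1208.4 MPa


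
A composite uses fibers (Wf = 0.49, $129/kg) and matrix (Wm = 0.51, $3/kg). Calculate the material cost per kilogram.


Cost = cost_f*Wf + cost_m*Wm = 129*0.49 + 3*0.51 = $64.74/kg

$64.74/kg


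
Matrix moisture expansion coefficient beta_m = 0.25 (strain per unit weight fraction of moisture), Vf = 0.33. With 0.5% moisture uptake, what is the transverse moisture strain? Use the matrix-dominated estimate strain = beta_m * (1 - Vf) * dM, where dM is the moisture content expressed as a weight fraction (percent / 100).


dM = 0.5/100 = 0.005
strain = beta_m * (1-Vf) * dM = 0.25 * 0.67 * 0.005 = 0.0008375

0.0008375


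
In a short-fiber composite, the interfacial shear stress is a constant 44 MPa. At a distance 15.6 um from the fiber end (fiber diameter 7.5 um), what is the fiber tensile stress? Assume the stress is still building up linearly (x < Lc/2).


Force balance: sigma_f * (pi*d^2/4) = tau * (pi*d) * x  ->  sigma_f = 4 * tau * x / d
sigma_f = 4 * 44 * 15.6 / 7.5 = 366.1 MPa

366.1 MPa


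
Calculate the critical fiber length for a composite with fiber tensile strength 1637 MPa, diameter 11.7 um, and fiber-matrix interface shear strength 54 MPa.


Lc = sigma_f * d / (2 * tau_i) = 1637 * 11.7 / (2 * 54) = 177.3 um

177.3 um


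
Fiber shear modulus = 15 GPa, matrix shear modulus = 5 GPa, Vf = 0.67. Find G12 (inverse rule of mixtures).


1/G12 = Vf/Gf + (1-Vf)/Gm = 0.67/15 + 0.33/5
G12 = 9.04 GPa

9.04 GPa


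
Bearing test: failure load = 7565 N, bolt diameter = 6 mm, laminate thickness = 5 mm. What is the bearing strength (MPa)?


sigma_br = F/(d*h) = 7565/(6*5) = 252.2 MPa

252.2 MPa


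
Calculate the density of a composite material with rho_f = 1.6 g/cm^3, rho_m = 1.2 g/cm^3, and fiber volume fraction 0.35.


rho_c = rho_f*Vf + rho_m*(1-Vf) = 1.6*0.35 + 1.2*0.65 = 1.34 g/cm^3

1.34 g/cm^3


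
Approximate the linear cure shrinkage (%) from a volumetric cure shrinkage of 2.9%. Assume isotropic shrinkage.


Linear shrinkage ≈ vol_shrink/3 = 2.9/3 = 0.967%

0.967%


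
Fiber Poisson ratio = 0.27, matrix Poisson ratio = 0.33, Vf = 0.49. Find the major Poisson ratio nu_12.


nu_12 = nu_f*Vf + nu_m*(1-Vf) = 0.27*0.49 + 0.33*0.51 = 0.3006

0.3006


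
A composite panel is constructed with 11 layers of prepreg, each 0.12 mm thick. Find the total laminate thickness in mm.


h = n * t_ply = 11 * 0.12 = 1.32 mm

1.32 mm


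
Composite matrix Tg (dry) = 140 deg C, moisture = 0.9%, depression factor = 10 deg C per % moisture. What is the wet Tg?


Tg_wet = Tg_dry - k*moisture = 140 - 10*0.9 = 131.0 deg C

131.0 deg C


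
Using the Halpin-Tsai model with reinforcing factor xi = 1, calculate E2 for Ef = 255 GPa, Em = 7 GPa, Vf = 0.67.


eta = (Ef/Em - 1)/(Ef/Em + xi) = (36.4286 - 1)/(36.4286 + 1) = 0.9466
E2 = Em*(1+xi*eta*Vf)/(1-eta*Vf) = 31.27 GPa

31.27 GPa


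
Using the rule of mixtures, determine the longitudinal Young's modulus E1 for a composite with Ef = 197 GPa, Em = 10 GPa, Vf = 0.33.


E1 = Ef*Vf + Em*(1-Vf) = 197*0.33 + 10*0.67 = 71.71 GPa

71.71 GPa


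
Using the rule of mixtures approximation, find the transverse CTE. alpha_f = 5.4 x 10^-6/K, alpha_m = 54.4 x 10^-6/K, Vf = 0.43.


alpha_2 = alpha_f*Vf + alpha_m*(1-Vf) = 5.4*0.43 + 54.4*0.57 = 33.3 x 10^-6/K

33.3 x 10^-6/K
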